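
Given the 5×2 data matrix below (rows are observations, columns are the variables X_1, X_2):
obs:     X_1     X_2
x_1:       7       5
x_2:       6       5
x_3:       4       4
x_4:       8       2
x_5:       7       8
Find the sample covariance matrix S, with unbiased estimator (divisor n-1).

Step 1 — column means:
  mean(X_1) = (7 + 6 + 4 + 8 + 7) / 5 = 32/5 = 6.4
  mean(X_2) = (5 + 5 + 4 + 2 + 8) / 5 = 24/5 = 4.8

Step 2 — sample covariance S[i,j] = (1/(n-1)) · Σ_k (x_{k,i} - mean_i) · (x_{k,j} - mean_j), with n-1 = 4.
  S[X_1,X_1] = ((0.6)·(0.6) + (-0.4)·(-0.4) + (-2.4)·(-2.4) + (1.6)·(1.6) + (0.6)·(0.6)) / 4 = 9.2/4 = 2.3
  S[X_1,X_2] = ((0.6)·(0.2) + (-0.4)·(0.2) + (-2.4)·(-0.8) + (1.6)·(-2.8) + (0.6)·(3.2)) / 4 = -0.6/4 = -0.15
  S[X_2,X_2] = ((0.2)·(0.2) + (0.2)·(0.2) + (-0.8)·(-0.8) + (-2.8)·(-2.8) + (3.2)·(3.2)) / 4 = 18.8/4 = 4.7

S is symmetric (S[j,i] = S[i,j]). Assembling:

S = [[2.3, -0.15],
 [-0.15, 4.7]]


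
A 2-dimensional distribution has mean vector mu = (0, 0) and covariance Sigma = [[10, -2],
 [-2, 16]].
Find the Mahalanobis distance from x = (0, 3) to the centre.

Step 1 — centre the observation: (x - mu) = (0, 3).

Step 2 — invert Sigma. det(Sigma) = 10·16 - (-2)² = 156.
  Sigma^{-1} = (1/det) · [[d, -b], [-b, a]] = [[0.1026, 0.0128],
 [0.0128, 0.0641]].

Step 3 — form the quadratic (x - mu)^T · Sigma^{-1} · (x - mu):
  Sigma^{-1} · (x - mu) = (0.0385, 0.1923).
  (x - mu)^T · [Sigma^{-1} · (x - mu)] = (0)·(0.0385) + (3)·(0.1923) = 0.5769.

Step 4 — take square root: d = √(0.5769) ≈ 0.7596.

d(x, mu) = √(0.5769) ≈ 0.7596


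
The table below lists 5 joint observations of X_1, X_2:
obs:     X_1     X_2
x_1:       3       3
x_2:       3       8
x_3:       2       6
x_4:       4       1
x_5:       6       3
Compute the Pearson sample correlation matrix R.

Step 1 — column means:
  mean(X_1) = (3 + 3 + 2 + 4 + 6) / 5 = 18/5 = 3.6
  mean(X_2) = (3 + 8 + 6 + 1 + 3) / 5 = 21/5 = 4.2

Step 2 — sample variances and covariances s[i,j] = (1/(n-1)) · Σ_k (x_{k,i} - mean_i) · (x_{k,j} - mean_j), with n-1 = 4:
  s[X_1,X_1] = ((-0.6)·(-0.6) + (-0.6)·(-0.6) + (-1.6)·(-1.6) + (0.4)·(0.4) + (2.4)·(2.4)) / 4 = 9.2/4 = 2.3
  s[X_1,X_2] = ((-0.6)·(-1.2) + (-0.6)·(3.8) + (-1.6)·(1.8) + (0.4)·(-3.2) + (2.4)·(-1.2)) / 4 = -8.6/4 = -2.15
  s[X_2,X_2] = ((-1.2)·(-1.2) + (3.8)·(3.8) + (1.8)·(1.8) + (-3.2)·(-3.2) + (-1.2)·(-1.2)) / 4 = 30.8/4 = 7.7
  Sample standard deviations s_i = √(s[i,i]):
  s(X_1) = √(2.3) = 1.5166
  s(X_2) = √(7.7) = 2.7749

Step 3 — r_{ij} = s_{ij} / (s_i · s_j):
  r[X_1,X_1] = 1 (diagonal).
  r[X_1,X_2] = -2.15 / (1.5166 · 2.7749) = -2.15 / 4.2083 = -0.5109
  r[X_2,X_2] = 1 (diagonal).

R is symmetric with unit diagonal. Assembling:

R = [[1, -0.5109],
 [-0.5109, 1]]


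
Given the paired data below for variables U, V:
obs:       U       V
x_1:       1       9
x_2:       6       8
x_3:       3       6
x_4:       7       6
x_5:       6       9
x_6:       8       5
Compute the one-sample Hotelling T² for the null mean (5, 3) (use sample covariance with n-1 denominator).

Step 1 — sample mean vector:
  mean(U) = (1 + 6 + 3 + 7 + 6 + 8) / 6 = 31/6 = 5.1667
  mean(V) = (9 + 8 + 6 + 6 + 9 + 5) / 6 = 43/6 = 7.1667
  x̄ = (5.1667, 7.1667),  deviation x̄ - mu_0 = (5.1667, 7.1667) - (5, 3) = (0.1667, 4.1667).

Step 2 — sample covariance matrix, S[i,j] = (1/(n-1)) · Σ_k (x_{k,i} - mean_i) · (x_{k,j} - mean_j), divisor n-1 = 5:
  S[U,U] = ((-4.1667)·(-4.1667) + (0.8333)·(0.8333) + (-2.1667)·(-2.1667) + (1.8333)·(1.8333) + (0.8333)·(0.8333) + (2.8333)·(2.8333)) / 5 = 34.8333/5 = 6.9667
  S[U,V] = ((-4.1667)·(1.8333) + (0.8333)·(0.8333) + (-2.1667)·(-1.1667) + (1.8333)·(-1.1667) + (0.8333)·(1.8333) + (2.8333)·(-2.1667)) / 5 = -11.1667/5 = -2.2333
  S[V,V] = ((1.8333)·(1.8333) + (0.8333)·(0.8333) + (-1.1667)·(-1.1667) + (-1.1667)·(-1.1667) + (1.8333)·(1.8333) + (-2.1667)·(-2.1667)) / 5 = 14.8333/5 = 2.9667
  S = [[6.9667, -2.2333],
 [-2.2333, 2.9667]].

Step 3 — invert S. det(S) = 6.9667·2.9667 - (-2.2333)² = 15.68.
  S^{-1} = (1/det) · [[d, -b], [-b, a]] = [[0.1892, 0.1424],
 [0.1424, 0.4443]].

Step 4 — quadratic form (x̄ - mu_0)^T · S^{-1} · (x̄ - mu_0):
  S^{-1} · (x̄ - mu_0) = (0.625, 1.875),
  (x̄ - mu_0)^T · [...] = (0.1667)·(0.625) + (4.1667)·(1.875) = 7.9167.

Step 5 — scale by n: T² = 6 · 7.9167 = 47.5.

T² ≈ 47.5


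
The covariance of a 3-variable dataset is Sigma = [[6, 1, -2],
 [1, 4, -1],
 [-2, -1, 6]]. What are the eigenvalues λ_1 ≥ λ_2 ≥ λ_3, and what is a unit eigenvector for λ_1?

Step 1 — characteristic polynomial p(λ) = det(λI - Sigma) = λ³ - tr·λ² + c_1·λ - det, where tr = trace, c_1 = sum of the principal 2×2 minors, det = det(Sigma):
  tr = 6 + 4 + 6 = 16,
  c_1 = (6·4 - (1)²) + (6·6 - (-2)²) + (4·6 - (-1)²) = 23 + 32 + 23 = 78,
  det = 6·(4·6 - (-1)²) - (1)·((1)·6 - (-1)·(-2)) + (-2)·((1)·(-1) - 4·(-2)) = 6·(23) - (1)·(4) + (-2)·(7) = 120.
  So p(λ) = λ³ - 16λ² + 78λ - 120.
Step 2 — look for an integer root (rational root theorem: any rational root is an integer divisor of 120). Testing λ = 4:
  p(4) = 64 - 256 + 312 - 120 = 0  ✓
  Dividing out (λ - 4): p(λ) = (λ - 4)(λ² - 12λ + 30).
Step 3 — remaining eigenvalues from the quadratic λ² - 12λ + 30 = 0:
  Δ = 12² - 4·30 = 144 - 120 = 24,  λ = (12 ± √24)/2 = (12 ± 4.899)/2 ≈ 8.4495 or 3.5505.
  Sorted: λ_1 = 8.4495,  λ_2 = 4,  λ_3 = 3.5505  (check: sum = 16 = tr ✓).

Step 4 — unit eigenvector for λ_1 ≈ 8.4495: v spans the null space of (Sigma - λ_1 I), whose rows are
  r_1 = (-2.4495, 1, -2),  r_2 = (1, -4.4495, -1),  r_3 = (-2, -1, -2.4495).
  v is orthogonal to every row, so take v ∝ r_1 × r_2 = ((1)·(-1) - (-2)·(-4.4495), (-2)·(1) - (-2.4495)·(-1), (-2.4495)·(-4.4495) - (1)·(1)) ≈ (-9.899, -4.4495, 9.899).
  Rescale (multiply by -1 so the first nonzero entry is positive): u = (9.899, 4.4495, -9.899).
  ||u|| = √((9.899)² + (4.4495)² + (-9.899)²) = √(215.7775) ≈ 14.6894,  v_1 = u/||u|| ≈ (0.6739, 0.3029, -0.6739) (||v_1|| = 1).

λ_1 = 8.4495,  λ_2 = 4,  λ_3 = 3.5505;  v_1 ≈ (0.6739, 0.3029, -0.6739)


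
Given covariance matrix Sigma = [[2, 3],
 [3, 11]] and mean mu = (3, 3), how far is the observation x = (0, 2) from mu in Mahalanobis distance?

Step 1 — centre the observation: (x - mu) = (-3, -1).

Step 2 — invert Sigma. det(Sigma) = 2·11 - (3)² = 13.
  Sigma^{-1} = (1/det) · [[d, -b], [-b, a]] = [[0.8462, -0.2308],
 [-0.2308, 0.1538]].

Step 3 — form the quadratic (x - mu)^T · Sigma^{-1} · (x - mu):
  Sigma^{-1} · (x - mu) = (-2.3077, 0.5385).
  (x - mu)^T · [Sigma^{-1} · (x - mu)] = (-3)·(-2.3077) + (-1)·(0.5385) = 6.3846.

Step 4 — take square root: d = √(6.3846) ≈ 2.5268.

d(x, mu) = √(6.3846) ≈ 2.5268


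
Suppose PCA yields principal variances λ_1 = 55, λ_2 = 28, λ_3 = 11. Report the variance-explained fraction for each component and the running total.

Step 1 — total variance = trace(Sigma) = Σ λ_i = 55 + 28 + 11 = 94.

Step 2 — fraction explained by component i = λ_i / Σ λ:
  PC1: 55/94 = 0.5851
  PC2: 28/94 = 0.2979
  PC3: 11/94 = 0.117

Step 3 — cumulative fraction after k components = (λ_1 + ... + λ_k) / Σ λ:
  k = 1: 55/94 = 0.5851
  k = 2: (55 + 28)/94 = 83/94 = 0.883
  k = 3: (55 + 28 + 11)/94 = 94/94 = 1

Summary (fraction, with percent):

explained: PC1 0.5851 (58.51%), PC2 0.2979 (29.79%), PC3 0.117 (11.7%);  cumulative: 0.5851, 0.883, 1


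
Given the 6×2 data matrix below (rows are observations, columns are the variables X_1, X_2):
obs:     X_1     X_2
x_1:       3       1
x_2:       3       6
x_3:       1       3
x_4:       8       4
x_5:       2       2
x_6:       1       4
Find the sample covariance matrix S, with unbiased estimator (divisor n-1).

Step 1 — column means:
  mean(X_1) = (3 + 3 + 1 + 8 + 2 + 1) / 6 = 18/6 = 3
  mean(X_2) = (1 + 6 + 3 + 4 + 2 + 4) / 6 = 20/6 = 3.3333

Step 2 — sample covariance S[i,j] = (1/(n-1)) · Σ_k (x_{k,i} - mean_i) · (x_{k,j} - mean_j), with n-1 = 5.
  S[X_1,X_1] = ((0)·(0) + (0)·(0) + (-2)·(-2) + (5)·(5) + (-1)·(-1) + (-2)·(-2)) / 5 = 34/5 = 6.8
  S[X_1,X_2] = ((0)·(-2.3333) + (0)·(2.6667) + (-2)·(-0.3333) + (5)·(0.6667) + (-1)·(-1.3333) + (-2)·(0.6667)) / 5 = 4/5 = 0.8
  S[X_2,X_2] = ((-2.3333)·(-2.3333) + (2.6667)·(2.6667) + (-0.3333)·(-0.3333) + (0.6667)·(0.6667) + (-1.3333)·(-1.3333) + (0.6667)·(0.6667)) / 5 = 15.3333/5 = 3.0667

S is symmetric (S[j,i] = S[i,j]). Assembling:

S = [[6.8, 0.8],
 [0.8, 3.0667]]


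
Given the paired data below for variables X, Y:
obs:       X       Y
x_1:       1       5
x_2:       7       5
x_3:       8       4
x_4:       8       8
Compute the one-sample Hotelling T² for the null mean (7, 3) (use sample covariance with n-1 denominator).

Step 1 — sample mean vector:
  mean(X) = (1 + 7 + 8 + 8) / 4 = 24/4 = 6
  mean(Y) = (5 + 5 + 4 + 8) / 4 = 22/4 = 5.5
  x̄ = (6, 5.5),  deviation x̄ - mu_0 = (6, 5.5) - (7, 3) = (-1, 2.5).

Step 2 — sample covariance matrix, S[i,j] = (1/(n-1)) · Σ_k (x_{k,i} - mean_i) · (x_{k,j} - mean_j), divisor n-1 = 3:
  S[X,X] = ((-5)·(-5) + (1)·(1) + (2)·(2) + (2)·(2)) / 3 = 34/3 = 11.3333
  S[X,Y] = ((-5)·(-0.5) + (1)·(-0.5) + (2)·(-1.5) + (2)·(2.5)) / 3 = 4/3 = 1.3333
  S[Y,Y] = ((-0.5)·(-0.5) + (-0.5)·(-0.5) + (-1.5)·(-1.5) + (2.5)·(2.5)) / 3 = 9/3 = 3
  S = [[11.3333, 1.3333],
 [1.3333, 3]].

Step 3 — invert S. det(S) = 11.3333·3 - (1.3333)² = 32.2222.
  S^{-1} = (1/det) · [[d, -b], [-b, a]] = [[0.0931, -0.0414],
 [-0.0414, 0.3517]].

Step 4 — quadratic form (x̄ - mu_0)^T · S^{-1} · (x̄ - mu_0):
  S^{-1} · (x̄ - mu_0) = (-0.1966, 0.9207),
  (x̄ - mu_0)^T · [...] = (-1)·(-0.1966) + (2.5)·(0.9207) = 2.4983.

Step 5 — scale by n: T² = 4 · 2.4983 = 9.9931.

T² ≈ 9.9931


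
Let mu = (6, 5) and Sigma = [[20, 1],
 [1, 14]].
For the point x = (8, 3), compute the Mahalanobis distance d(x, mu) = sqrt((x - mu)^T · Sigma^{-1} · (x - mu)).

Step 1 — centre the observation: (x - mu) = (2, -2).

Step 2 — invert Sigma. det(Sigma) = 20·14 - (1)² = 279.
  Sigma^{-1} = (1/det) · [[d, -b], [-b, a]] = [[0.0502, -0.0036],
 [-0.0036, 0.0717]].

Step 3 — form the quadratic (x - mu)^T · Sigma^{-1} · (x - mu):
  Sigma^{-1} · (x - mu) = (0.1075, -0.1505).
  (x - mu)^T · [Sigma^{-1} · (x - mu)] = (2)·(0.1075) + (-2)·(-0.1505) = 0.5161.

Step 4 — take square root: d = √(0.5161) ≈ 0.7184.

d(x, mu) = √(0.5161) ≈ 0.7184


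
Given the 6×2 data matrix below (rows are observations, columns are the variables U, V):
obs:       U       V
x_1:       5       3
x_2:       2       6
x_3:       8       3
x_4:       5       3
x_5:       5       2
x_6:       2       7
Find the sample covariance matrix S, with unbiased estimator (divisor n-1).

Step 1 — column means:
  mean(U) = (5 + 2 + 8 + 5 + 5 + 2) / 6 = 27/6 = 4.5
  mean(V) = (3 + 6 + 3 + 3 + 2 + 7) / 6 = 24/6 = 4

Step 2 — sample covariance S[i,j] = (1/(n-1)) · Σ_k (x_{k,i} - mean_i) · (x_{k,j} - mean_j), with n-1 = 5.
  S[U,U] = ((0.5)·(0.5) + (-2.5)·(-2.5) + (3.5)·(3.5) + (0.5)·(0.5) + (0.5)·(0.5) + (-2.5)·(-2.5)) / 5 = 25.5/5 = 5.1
  S[U,V] = ((0.5)·(-1) + (-2.5)·(2) + (3.5)·(-1) + (0.5)·(-1) + (0.5)·(-2) + (-2.5)·(3)) / 5 = -18/5 = -3.6
  S[V,V] = ((-1)·(-1) + (2)·(2) + (-1)·(-1) + (-1)·(-1) + (-2)·(-2) + (3)·(3)) / 5 = 20/5 = 4

S is symmetric (S[j,i] = S[i,j]). Assembling:

S = [[5.1, -3.6],
 [-3.6, 4]]


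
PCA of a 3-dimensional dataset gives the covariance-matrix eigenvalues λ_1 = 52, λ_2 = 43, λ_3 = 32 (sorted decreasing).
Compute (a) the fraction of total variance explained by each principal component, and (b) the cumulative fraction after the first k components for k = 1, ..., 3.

Step 1 — total variance = trace(Sigma) = Σ λ_i = 52 + 43 + 32 = 127.

Step 2 — fraction explained by component i = λ_i / Σ λ:
  PC1: 52/127 = 0.4094
  PC2: 43/127 = 0.3386
  PC3: 32/127 = 0.252

Step 3 — cumulative fraction after k components = (λ_1 + ... + λ_k) / Σ λ:
  k = 1: 52/127 = 0.4094
  k = 2: (52 + 43)/127 = 95/127 = 0.748
  k = 3: (52 + 43 + 32)/127 = 127/127 = 1

Summary (fraction, with percent):

explained: PC1 0.4094 (40.94%), PC2 0.3386 (33.86%), PC3 0.252 (25.2%);  cumulative: 0.4094, 0.748, 1


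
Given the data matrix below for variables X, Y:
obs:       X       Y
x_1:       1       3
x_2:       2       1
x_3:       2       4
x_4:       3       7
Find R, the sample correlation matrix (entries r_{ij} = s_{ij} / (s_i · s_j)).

Step 1 — column means:
  mean(X) = (1 + 2 + 2 + 3) / 4 = 8/4 = 2
  mean(Y) = (3 + 1 + 4 + 7) / 4 = 15/4 = 3.75

Step 2 — sample variances and covariances s[i,j] = (1/(n-1)) · Σ_k (x_{k,i} - mean_i) · (x_{k,j} - mean_j), with n-1 = 3:
  s[X,X] = ((-1)·(-1) + (0)·(0) + (0)·(0) + (1)·(1)) / 3 = 2/3 = 0.6667
  s[X,Y] = ((-1)·(-0.75) + (0)·(-2.75) + (0)·(0.25) + (1)·(3.25)) / 3 = 4/3 = 1.3333
  s[Y,Y] = ((-0.75)·(-0.75) + (-2.75)·(-2.75) + (0.25)·(0.25) + (3.25)·(3.25)) / 3 = 18.75/3 = 6.25
  Sample standard deviations s_i = √(s[i,i]):
  s(X) = √(0.6667) = 0.8165
  s(Y) = √(6.25) = 2.5

Step 3 — r_{ij} = s_{ij} / (s_i · s_j):
  r[X,X] = 1 (diagonal).
  r[X,Y] = 1.3333 / (0.8165 · 2.5) = 1.3333 / 2.0412 = 0.6532
  r[Y,Y] = 1 (diagonal).

R is symmetric with unit diagonal. Assembling:

R = [[1, 0.6532],
 [0.6532, 1]]


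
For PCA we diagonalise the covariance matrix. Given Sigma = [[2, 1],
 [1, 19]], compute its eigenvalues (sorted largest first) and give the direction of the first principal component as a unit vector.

Step 1 — characteristic polynomial of 2×2 Sigma:
  det(Sigma - λI) = λ² - trace · λ + det = 0.
  trace = 2 + 19 = 21, det = 2·19 - (1)² = 37.
Step 2 — discriminant:
  Δ = trace² - 4·det = 441 - 148 = 293.
Step 3 — eigenvalues:
  λ = (trace ± √Δ)/2 = (21 ± 17.1172)/2,
  λ_1 = 19.0586,  λ_2 = 1.9414.

Step 4 — unit eigenvector for λ_1: solve (Sigma - λ_1 I)v = 0. First row:
  (2 - 19.0586)·v_x + (1)·v_y = 0, i.e. (-17.0586)·v_x + (1)·v_y = 0,
  so v ∝ (b, λ_1 - a) = (1, 17.0586) = u.
  ||u|| = √((1)² + (17.0586)²) = √(291.9966) ≈ 17.0879,
  v_1 = u/||u|| ≈ (0.0585, 0.9983) (||v_1|| = 1).

λ_1 = 19.0586,  λ_2 = 1.9414;  v_1 ≈ (0.0585, 0.9983)


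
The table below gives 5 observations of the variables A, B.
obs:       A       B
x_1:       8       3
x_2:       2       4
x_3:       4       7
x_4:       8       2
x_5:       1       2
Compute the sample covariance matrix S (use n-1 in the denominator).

Step 1 — column means:
  mean(A) = (8 + 2 + 4 + 8 + 1) / 5 = 23/5 = 4.6
  mean(B) = (3 + 4 + 7 + 2 + 2) / 5 = 18/5 = 3.6

Step 2 — sample covariance S[i,j] = (1/(n-1)) · Σ_k (x_{k,i} - mean_i) · (x_{k,j} - mean_j), with n-1 = 4.
  S[A,A] = ((3.4)·(3.4) + (-2.6)·(-2.6) + (-0.6)·(-0.6) + (3.4)·(3.4) + (-3.6)·(-3.6)) / 4 = 43.2/4 = 10.8
  S[A,B] = ((3.4)·(-0.6) + (-2.6)·(0.4) + (-0.6)·(3.4) + (3.4)·(-1.6) + (-3.6)·(-1.6)) / 4 = -4.8/4 = -1.2
  S[B,B] = ((-0.6)·(-0.6) + (0.4)·(0.4) + (3.4)·(3.4) + (-1.6)·(-1.6) + (-1.6)·(-1.6)) / 4 = 17.2/4 = 4.3

S is symmetric (S[j,i] = S[i,j]). Assembling:

S = [[10.8, -1.2],
 [-1.2, 4.3]]


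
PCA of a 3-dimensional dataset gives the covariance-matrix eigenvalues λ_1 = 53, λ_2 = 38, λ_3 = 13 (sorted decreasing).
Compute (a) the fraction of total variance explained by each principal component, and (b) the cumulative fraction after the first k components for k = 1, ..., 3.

Step 1 — total variance = trace(Sigma) = Σ λ_i = 53 + 38 + 13 = 104.

Step 2 — fraction explained by component i = λ_i / Σ λ:
  PC1: 53/104 = 0.5096
  PC2: 38/104 = 0.3654
  PC3: 13/104 = 0.125

Step 3 — cumulative fraction after k components = (λ_1 + ... + λ_k) / Σ λ:
  k = 1: 53/104 = 0.5096
  k = 2: (53 + 38)/104 = 91/104 = 0.875
  k = 3: (53 + 38 + 13)/104 = 104/104 = 1

Summary (fraction, with percent):

explained: PC1 0.5096 (50.96%), PC2 0.3654 (36.54%), PC3 0.125 (12.5%);  cumulative: 0.5096, 0.875, 1


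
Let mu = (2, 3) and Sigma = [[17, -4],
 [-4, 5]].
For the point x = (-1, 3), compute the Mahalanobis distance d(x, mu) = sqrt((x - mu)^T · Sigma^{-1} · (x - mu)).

Step 1 — centre the observation: (x - mu) = (-3, 0).

Step 2 — invert Sigma. det(Sigma) = 17·5 - (-4)² = 69.
  Sigma^{-1} = (1/det) · [[d, -b], [-b, a]] = [[0.0725, 0.058],
 [0.058, 0.2464]].

Step 3 — form the quadratic (x - mu)^T · Sigma^{-1} · (x - mu):
  Sigma^{-1} · (x - mu) = (-0.2174, -0.1739).
  (x - mu)^T · [Sigma^{-1} · (x - mu)] = (-3)·(-0.2174) + (0)·(-0.1739) = 0.6522.

Step 4 — take square root: d = √(0.6522) ≈ 0.8076.

d(x, mu) = √(0.6522) ≈ 0.8076


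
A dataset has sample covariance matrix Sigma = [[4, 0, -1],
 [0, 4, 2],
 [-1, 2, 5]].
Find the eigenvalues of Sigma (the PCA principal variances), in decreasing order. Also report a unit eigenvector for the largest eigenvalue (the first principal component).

Step 1 — characteristic polynomial p(λ) = det(λI - Sigma) = λ³ - tr·λ² + c_1·λ - det, where tr = trace, c_1 = sum of the principal 2×2 minors, det = det(Sigma):
  tr = 4 + 4 + 5 = 13,
  c_1 = (4·4 - (0)²) + (4·5 - (-1)²) + (4·5 - (2)²) = 16 + 19 + 16 = 51,
  det = 4·(4·5 - (2)²) - (0)·((0)·5 - (2)·(-1)) + (-1)·((0)·(2) - 4·(-1)) = 4·(16) - (0)·(2) + (-1)·(4) = 60.
  So p(λ) = λ³ - 13λ² + 51λ - 60.
Step 2 — look for an integer root (rational root theorem: any rational root is an integer divisor of 60). Testing λ = 4:
  p(4) = 64 - 208 + 204 - 60 = 0  ✓
  Dividing out (λ - 4): p(λ) = (λ - 4)(λ² - 9λ + 15).
Step 3 — remaining eigenvalues from the quadratic λ² - 9λ + 15 = 0:
  Δ = 9² - 4·15 = 81 - 60 = 21,  λ = (9 ± √21)/2 = (9 ± 4.5826)/2 ≈ 6.7913 or 2.2087.
  Sorted: λ_1 = 6.7913,  λ_2 = 4,  λ_3 = 2.2087  (check: sum = 13 = tr ✓).

Step 4 — unit eigenvector for λ_1 ≈ 6.7913: v spans the null space of (Sigma - λ_1 I), whose rows are
  r_1 = (-2.7913, 0, -1),  r_2 = (0, -2.7913, 2),  r_3 = (-1, 2, -1.7913).
  v is orthogonal to every row, so take v ∝ r_1 × r_2 = ((0)·(2) - (-1)·(-2.7913), (-1)·(0) - (-2.7913)·(2), (-2.7913)·(-2.7913) - (0)·(0)) ≈ (-2.7913, 5.5826, 7.7913).
  Rescale (multiply by -1 so the first nonzero entry is positive): u = (2.7913, -5.5826, -7.7913).
  ||u|| = √((2.7913)² + (-5.5826)² + (-7.7913)²) = √(99.6606) ≈ 9.983,  v_1 = u/||u|| ≈ (0.2796, -0.5592, -0.7805) (||v_1|| = 1).

λ_1 = 6.7913,  λ_2 = 4,  λ_3 = 2.2087;  v_1 ≈ (0.2796, -0.5592, -0.7805)


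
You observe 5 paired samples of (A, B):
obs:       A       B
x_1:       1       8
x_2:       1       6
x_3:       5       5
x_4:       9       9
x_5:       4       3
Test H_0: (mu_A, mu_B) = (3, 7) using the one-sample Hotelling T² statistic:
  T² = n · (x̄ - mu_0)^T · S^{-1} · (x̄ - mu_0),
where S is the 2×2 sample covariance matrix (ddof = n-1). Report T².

Step 1 — sample mean vector:
  mean(A) = (1 + 1 + 5 + 9 + 4) / 5 = 20/5 = 4
  mean(B) = (8 + 6 + 5 + 9 + 3) / 5 = 31/5 = 6.2
  x̄ = (4, 6.2),  deviation x̄ - mu_0 = (4, 6.2) - (3, 7) = (1, -0.8).

Step 2 — sample covariance matrix, S[i,j] = (1/(n-1)) · Σ_k (x_{k,i} - mean_i) · (x_{k,j} - mean_j), divisor n-1 = 4:
  S[A,A] = ((-3)·(-3) + (-3)·(-3) + (1)·(1) + (5)·(5) + (0)·(0)) / 4 = 44/4 = 11
  S[A,B] = ((-3)·(1.8) + (-3)·(-0.2) + (1)·(-1.2) + (5)·(2.8) + (0)·(-3.2)) / 4 = 8/4 = 2
  S[B,B] = ((1.8)·(1.8) + (-0.2)·(-0.2) + (-1.2)·(-1.2) + (2.8)·(2.8) + (-3.2)·(-3.2)) / 4 = 22.8/4 = 5.7
  S = [[11, 2],
 [2, 5.7]].

Step 3 — invert S. det(S) = 11·5.7 - (2)² = 58.7.
  S^{-1} = (1/det) · [[d, -b], [-b, a]] = [[0.0971, -0.0341],
 [-0.0341, 0.1874]].

Step 4 — quadratic form (x̄ - mu_0)^T · S^{-1} · (x̄ - mu_0):
  S^{-1} · (x̄ - mu_0) = (0.1244, -0.184),
  (x̄ - mu_0)^T · [...] = (1)·(0.1244) + (-0.8)·(-0.184) = 0.2716.

Step 5 — scale by n: T² = 5 · 0.2716 = 1.3578.

T² ≈ 1.3578


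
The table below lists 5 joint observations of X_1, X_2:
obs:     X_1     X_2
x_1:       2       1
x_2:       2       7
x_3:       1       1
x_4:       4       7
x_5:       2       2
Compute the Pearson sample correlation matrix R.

Step 1 — column means:
  mean(X_1) = (2 + 2 + 1 + 4 + 2) / 5 = 11/5 = 2.2
  mean(X_2) = (1 + 7 + 1 + 7 + 2) / 5 = 18/5 = 3.6

Step 2 — sample variances and covariances s[i,j] = (1/(n-1)) · Σ_k (x_{k,i} - mean_i) · (x_{k,j} - mean_j), with n-1 = 4:
  s[X_1,X_1] = ((-0.2)·(-0.2) + (-0.2)·(-0.2) + (-1.2)·(-1.2) + (1.8)·(1.8) + (-0.2)·(-0.2)) / 4 = 4.8/4 = 1.2
  s[X_1,X_2] = ((-0.2)·(-2.6) + (-0.2)·(3.4) + (-1.2)·(-2.6) + (1.8)·(3.4) + (-0.2)·(-1.6)) / 4 = 9.4/4 = 2.35
  s[X_2,X_2] = ((-2.6)·(-2.6) + (3.4)·(3.4) + (-2.6)·(-2.6) + (3.4)·(3.4) + (-1.6)·(-1.6)) / 4 = 39.2/4 = 9.8
  Sample standard deviations s_i = √(s[i,i]):
  s(X_1) = √(1.2) = 1.0954
  s(X_2) = √(9.8) = 3.1305

Step 3 — r_{ij} = s_{ij} / (s_i · s_j):
  r[X_1,X_1] = 1 (diagonal).
  r[X_1,X_2] = 2.35 / (1.0954 · 3.1305) = 2.35 / 3.4293 = 0.6853
  r[X_2,X_2] = 1 (diagonal).

R is symmetric with unit diagonal. Assembling:

R = [[1, 0.6853],
 [0.6853, 1]]


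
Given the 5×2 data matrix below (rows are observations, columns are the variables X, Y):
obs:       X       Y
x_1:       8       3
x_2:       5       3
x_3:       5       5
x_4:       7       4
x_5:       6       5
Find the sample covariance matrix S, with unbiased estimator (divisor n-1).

Step 1 — column means:
  mean(X) = (8 + 5 + 5 + 7 + 6) / 5 = 31/5 = 6.2
  mean(Y) = (3 + 3 + 5 + 4 + 5) / 5 = 20/5 = 4

Step 2 — sample covariance S[i,j] = (1/(n-1)) · Σ_k (x_{k,i} - mean_i) · (x_{k,j} - mean_j), with n-1 = 4.
  S[X,X] = ((1.8)·(1.8) + (-1.2)·(-1.2) + (-1.2)·(-1.2) + (0.8)·(0.8) + (-0.2)·(-0.2)) / 4 = 6.8/4 = 1.7
  S[X,Y] = ((1.8)·(-1) + (-1.2)·(-1) + (-1.2)·(1) + (0.8)·(0) + (-0.2)·(1)) / 4 = -2/4 = -0.5
  S[Y,Y] = ((-1)·(-1) + (-1)·(-1) + (1)·(1) + (0)·(0) + (1)·(1)) / 4 = 4/4 = 1

S is symmetric (S[j,i] = S[i,j]). Assembling:

S = [[1.7, -0.5],
 [-0.5, 1]]


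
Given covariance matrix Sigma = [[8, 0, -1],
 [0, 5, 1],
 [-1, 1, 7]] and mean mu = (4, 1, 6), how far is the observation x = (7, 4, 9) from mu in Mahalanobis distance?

Step 1 — centre the observation: (x - mu) = (3, 3, 3).

Step 2 — invert Sigma (cofactor / det for 3×3, or solve directly):
  Sigma^{-1} = [[0.1273, -0.0037, 0.0187],
 [-0.0037, 0.206, -0.03],
 [0.0187, -0.03, 0.1498]].

Step 3 — form the quadratic (x - mu)^T · Sigma^{-1} · (x - mu):
  Sigma^{-1} · (x - mu) = (0.427, 0.5169, 0.4157).
  (x - mu)^T · [Sigma^{-1} · (x - mu)] = (3)·(0.427) + (3)·(0.5169) + (3)·(0.4157) = 4.0787.

Step 4 — take square root: d = √(4.0787) ≈ 2.0196.

d(x, mu) = √(4.0787) ≈ 2.0196


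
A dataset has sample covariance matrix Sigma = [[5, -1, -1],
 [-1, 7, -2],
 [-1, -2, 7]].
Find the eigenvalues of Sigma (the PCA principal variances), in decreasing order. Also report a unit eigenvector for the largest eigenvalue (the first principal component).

Step 1 — characteristic polynomial p(λ) = det(λI - Sigma) = λ³ - tr·λ² + c_1·λ - det, where tr = trace, c_1 = sum of the principal 2×2 minors, det = det(Sigma):
  tr = 5 + 7 + 7 = 19,
  c_1 = (5·7 - (-1)²) + (5·7 - (-1)²) + (7·7 - (-2)²) = 34 + 34 + 45 = 113,
  det = 5·(7·7 - (-2)²) - (-1)·((-1)·7 - (-2)·(-1)) + (-1)·((-1)·(-2) - 7·(-1)) = 5·(45) - (-1)·(-9) + (-1)·(9) = 207.
  So p(λ) = λ³ - 19λ² + 113λ - 207.
Step 2 — look for an integer root (rational root theorem: any rational root is an integer divisor of 207). Testing λ = 9:
  p(9) = 729 - 1539 + 1017 - 207 = 0  ✓
  Dividing out (λ - 9): p(λ) = (λ - 9)(λ² - 10λ + 23).
Step 3 — remaining eigenvalues from the quadratic λ² - 10λ + 23 = 0:
  Δ = 10² - 4·23 = 100 - 92 = 8,  λ = (10 ± √8)/2 = (10 ± 2.8284)/2 ≈ 6.4142 or 3.5858.
  Sorted: λ_1 = 9,  λ_2 = 6.4142,  λ_3 = 3.5858  (check: sum = 19 = tr ✓).

Step 4 — unit eigenvector for λ_1 = 9: v spans the null space of (Sigma - λ_1 I), whose rows are
  r_1 = (-4, -1, -1),  r_2 = (-1, -2, -2),  r_3 = (-1, -2, -2).
  v is orthogonal to every row, so take v ∝ r_1 × r_2 = ((-1)·(-2) - (-1)·(-2), (-1)·(-1) - (-4)·(-2), (-4)·(-2) - (-1)·(-1)) = (0, -7, 7).
  Rescale (divide by 7; multiply by -1 so the first nonzero entry is positive): u = (0, 1, -1).
  ||u|| = √((0)² + (1)² + (-1)²) = √(2) ≈ 1.4142,  v_1 = u/||u|| ≈ (0, 0.7071, -0.7071) (||v_1|| = 1).

λ_1 = 9,  λ_2 = 6.4142,  λ_3 = 3.5858;  v_1 ≈ (0, 0.7071, -0.7071)


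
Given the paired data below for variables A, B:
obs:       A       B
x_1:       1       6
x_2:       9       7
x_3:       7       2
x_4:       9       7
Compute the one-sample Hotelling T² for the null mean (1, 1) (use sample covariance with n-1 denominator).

Step 1 — sample mean vector:
  mean(A) = (1 + 9 + 7 + 9) / 4 = 26/4 = 6.5
  mean(B) = (6 + 7 + 2 + 7) / 4 = 22/4 = 5.5
  x̄ = (6.5, 5.5),  deviation x̄ - mu_0 = (6.5, 5.5) - (1, 1) = (5.5, 4.5).

Step 2 — sample covariance matrix, S[i,j] = (1/(n-1)) · Σ_k (x_{k,i} - mean_i) · (x_{k,j} - mean_j), divisor n-1 = 3:
  S[A,A] = ((-5.5)·(-5.5) + (2.5)·(2.5) + (0.5)·(0.5) + (2.5)·(2.5)) / 3 = 43/3 = 14.3333
  S[A,B] = ((-5.5)·(0.5) + (2.5)·(1.5) + (0.5)·(-3.5) + (2.5)·(1.5)) / 3 = 3/3 = 1
  S[B,B] = ((0.5)·(0.5) + (1.5)·(1.5) + (-3.5)·(-3.5) + (1.5)·(1.5)) / 3 = 17/3 = 5.6667
  S = [[14.3333, 1],
 [1, 5.6667]].

Step 3 — invert S. det(S) = 14.3333·5.6667 - (1)² = 80.2222.
  S^{-1} = (1/det) · [[d, -b], [-b, a]] = [[0.0706, -0.0125],
 [-0.0125, 0.1787]].

Step 4 — quadratic form (x̄ - mu_0)^T · S^{-1} · (x̄ - mu_0):
  S^{-1} · (x̄ - mu_0) = (0.3324, 0.7355),
  (x̄ - mu_0)^T · [...] = (5.5)·(0.3324) + (4.5)·(0.7355) = 5.1378.

Step 5 — scale by n: T² = 4 · 5.1378 = 20.5512.

T² ≈ 20.5512


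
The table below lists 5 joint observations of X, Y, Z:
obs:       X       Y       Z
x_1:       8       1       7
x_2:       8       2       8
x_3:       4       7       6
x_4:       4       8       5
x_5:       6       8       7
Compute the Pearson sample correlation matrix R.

Step 1 — column means:
  mean(X) = (8 + 8 + 4 + 4 + 6) / 5 = 30/5 = 6
  mean(Y) = (1 + 2 + 7 + 8 + 8) / 5 = 26/5 = 5.2
  mean(Z) = (7 + 8 + 6 + 5 + 7) / 5 = 33/5 = 6.6

Step 2 — sample variances and covariances s[i,j] = (1/(n-1)) · Σ_k (x_{k,i} - mean_i) · (x_{k,j} - mean_j), with n-1 = 4:
  s[X,X] = ((2)·(2) + (2)·(2) + (-2)·(-2) + (-2)·(-2) + (0)·(0)) / 4 = 16/4 = 4
  s[X,Y] = ((2)·(-4.2) + (2)·(-3.2) + (-2)·(1.8) + (-2)·(2.8) + (0)·(2.8)) / 4 = -24/4 = -6
  s[X,Z] = ((2)·(0.4) + (2)·(1.4) + (-2)·(-0.6) + (-2)·(-1.6) + (0)·(0.4)) / 4 = 8/4 = 2
  s[Y,Y] = ((-4.2)·(-4.2) + (-3.2)·(-3.2) + (1.8)·(1.8) + (2.8)·(2.8) + (2.8)·(2.8)) / 4 = 46.8/4 = 11.7
  s[Y,Z] = ((-4.2)·(0.4) + (-3.2)·(1.4) + (1.8)·(-0.6) + (2.8)·(-1.6) + (2.8)·(0.4)) / 4 = -10.6/4 = -2.65
  s[Z,Z] = ((0.4)·(0.4) + (1.4)·(1.4) + (-0.6)·(-0.6) + (-1.6)·(-1.6) + (0.4)·(0.4)) / 4 = 5.2/4 = 1.3
  Sample standard deviations s_i = √(s[i,i]):
  s(X) = √(4) = 2
  s(Y) = √(11.7) = 3.4205
  s(Z) = √(1.3) = 1.1402

Step 3 — r_{ij} = s_{ij} / (s_i · s_j):
  r[X,X] = 1 (diagonal).
  r[X,Y] = -6 / (2 · 3.4205) = -6 / 6.8411 = -0.8771
  r[X,Z] = 2 / (2 · 1.1402) = 2 / 2.2804 = 0.8771
  r[Y,Y] = 1 (diagonal).
  r[Y,Z] = -2.65 / (3.4205 · 1.1402) = -2.65 / 3.9 = -0.6795
  r[Z,Z] = 1 (diagonal).

R is symmetric with unit diagonal. Assembling:

R = [[1, -0.8771, 0.8771],
 [-0.8771, 1, -0.6795],
 [0.8771, -0.6795, 1]]


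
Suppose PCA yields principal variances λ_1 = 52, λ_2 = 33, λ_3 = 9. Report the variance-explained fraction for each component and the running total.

Step 1 — total variance = trace(Sigma) = Σ λ_i = 52 + 33 + 9 = 94.

Step 2 — fraction explained by component i = λ_i / Σ λ:
  PC1: 52/94 = 0.5532
  PC2: 33/94 = 0.3511
  PC3: 9/94 = 0.0957

Step 3 — cumulative fraction after k components = (λ_1 + ... + λ_k) / Σ λ:
  k = 1: 52/94 = 0.5532
  k = 2: (52 + 33)/94 = 85/94 = 0.9043
  k = 3: (52 + 33 + 9)/94 = 94/94 = 1

Summary (fraction, with percent):

explained: PC1 0.5532 (55.32%), PC2 0.3511 (35.11%), PC3 0.0957 (9.57%);  cumulative: 0.5532, 0.9043, 1


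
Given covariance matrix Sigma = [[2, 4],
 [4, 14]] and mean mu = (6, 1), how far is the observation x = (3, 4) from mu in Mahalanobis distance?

Step 1 — centre the observation: (x - mu) = (-3, 3).

Step 2 — invert Sigma. det(Sigma) = 2·14 - (4)² = 12.
  Sigma^{-1} = (1/det) · [[d, -b], [-b, a]] = [[1.1667, -0.3333],
 [-0.3333, 0.1667]].

Step 3 — form the quadratic (x - mu)^T · Sigma^{-1} · (x - mu):
  Sigma^{-1} · (x - mu) = (-4.5, 1.5).
  (x - mu)^T · [Sigma^{-1} · (x - mu)] = (-3)·(-4.5) + (3)·(1.5) = 18.

Step 4 — take square root: d = √(18) ≈ 4.2426.

d(x, mu) = √(18) ≈ 4.2426


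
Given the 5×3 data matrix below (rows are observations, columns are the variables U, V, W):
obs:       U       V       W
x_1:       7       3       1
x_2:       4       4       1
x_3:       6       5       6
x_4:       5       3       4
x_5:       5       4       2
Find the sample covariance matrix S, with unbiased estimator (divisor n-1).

Step 1 — column means:
  mean(U) = (7 + 4 + 6 + 5 + 5) / 5 = 27/5 = 5.4
  mean(V) = (3 + 4 + 5 + 3 + 4) / 5 = 19/5 = 3.8
  mean(W) = (1 + 1 + 6 + 4 + 2) / 5 = 14/5 = 2.8

Step 2 — sample covariance S[i,j] = (1/(n-1)) · Σ_k (x_{k,i} - mean_i) · (x_{k,j} - mean_j), with n-1 = 4.
  S[U,U] = ((1.6)·(1.6) + (-1.4)·(-1.4) + (0.6)·(0.6) + (-0.4)·(-0.4) + (-0.4)·(-0.4)) / 4 = 5.2/4 = 1.3
  S[U,V] = ((1.6)·(-0.8) + (-1.4)·(0.2) + (0.6)·(1.2) + (-0.4)·(-0.8) + (-0.4)·(0.2)) / 4 = -0.6/4 = -0.15
  S[U,W] = ((1.6)·(-1.8) + (-1.4)·(-1.8) + (0.6)·(3.2) + (-0.4)·(1.2) + (-0.4)·(-0.8)) / 4 = 1.4/4 = 0.35
  S[V,V] = ((-0.8)·(-0.8) + (0.2)·(0.2) + (1.2)·(1.2) + (-0.8)·(-0.8) + (0.2)·(0.2)) / 4 = 2.8/4 = 0.7
  S[V,W] = ((-0.8)·(-1.8) + (0.2)·(-1.8) + (1.2)·(3.2) + (-0.8)·(1.2) + (0.2)·(-0.8)) / 4 = 3.8/4 = 0.95
  S[W,W] = ((-1.8)·(-1.8) + (-1.8)·(-1.8) + (3.2)·(3.2) + (1.2)·(1.2) + (-0.8)·(-0.8)) / 4 = 18.8/4 = 4.7

S is symmetric (S[j,i] = S[i,j]). Assembling:

S = [[1.3, -0.15, 0.35],
 [-0.15, 0.7, 0.95],
 [0.35, 0.95, 4.7]]


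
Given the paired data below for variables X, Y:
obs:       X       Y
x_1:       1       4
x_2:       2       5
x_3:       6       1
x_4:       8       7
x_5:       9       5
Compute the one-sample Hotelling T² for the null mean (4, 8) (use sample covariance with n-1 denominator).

Step 1 — sample mean vector:
  mean(X) = (1 + 2 + 6 + 8 + 9) / 5 = 26/5 = 5.2
  mean(Y) = (4 + 5 + 1 + 7 + 5) / 5 = 22/5 = 4.4
  x̄ = (5.2, 4.4),  deviation x̄ - mu_0 = (5.2, 4.4) - (4, 8) = (1.2, -3.6).

Step 2 — sample covariance matrix, S[i,j] = (1/(n-1)) · Σ_k (x_{k,i} - mean_i) · (x_{k,j} - mean_j), divisor n-1 = 4:
  S[X,X] = ((-4.2)·(-4.2) + (-3.2)·(-3.2) + (0.8)·(0.8) + (2.8)·(2.8) + (3.8)·(3.8)) / 4 = 50.8/4 = 12.7
  S[X,Y] = ((-4.2)·(-0.4) + (-3.2)·(0.6) + (0.8)·(-3.4) + (2.8)·(2.6) + (3.8)·(0.6)) / 4 = 6.6/4 = 1.65
  S[Y,Y] = ((-0.4)·(-0.4) + (0.6)·(0.6) + (-3.4)·(-3.4) + (2.6)·(2.6) + (0.6)·(0.6)) / 4 = 19.2/4 = 4.8
  S = [[12.7, 1.65],
 [1.65, 4.8]].

Step 3 — invert S. det(S) = 12.7·4.8 - (1.65)² = 58.2375.
  S^{-1} = (1/det) · [[d, -b], [-b, a]] = [[0.0824, -0.0283],
 [-0.0283, 0.2181]].

Step 4 — quadratic form (x̄ - mu_0)^T · S^{-1} · (x̄ - mu_0):
  S^{-1} · (x̄ - mu_0) = (0.2009, -0.8191),
  (x̄ - mu_0)^T · [...] = (1.2)·(0.2009) + (-3.6)·(-0.8191) = 3.1897.

Step 5 — scale by n: T² = 5 · 3.1897 = 15.9485.

T² ≈ 15.9485


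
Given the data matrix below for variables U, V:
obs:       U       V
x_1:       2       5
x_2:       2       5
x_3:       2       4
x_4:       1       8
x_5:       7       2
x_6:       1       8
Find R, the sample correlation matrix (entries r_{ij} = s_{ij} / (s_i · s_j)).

Step 1 — column means:
  mean(U) = (2 + 2 + 2 + 1 + 7 + 1) / 6 = 15/6 = 2.5
  mean(V) = (5 + 5 + 4 + 8 + 2 + 8) / 6 = 32/6 = 5.3333

Step 2 — sample variances and covariances s[i,j] = (1/(n-1)) · Σ_k (x_{k,i} - mean_i) · (x_{k,j} - mean_j), with n-1 = 5:
  s[U,U] = ((-0.5)·(-0.5) + (-0.5)·(-0.5) + (-0.5)·(-0.5) + (-1.5)·(-1.5) + (4.5)·(4.5) + (-1.5)·(-1.5)) / 5 = 25.5/5 = 5.1
  s[U,V] = ((-0.5)·(-0.3333) + (-0.5)·(-0.3333) + (-0.5)·(-1.3333) + (-1.5)·(2.6667) + (4.5)·(-3.3333) + (-1.5)·(2.6667)) / 5 = -22/5 = -4.4
  s[V,V] = ((-0.3333)·(-0.3333) + (-0.3333)·(-0.3333) + (-1.3333)·(-1.3333) + (2.6667)·(2.6667) + (-3.3333)·(-3.3333) + (2.6667)·(2.6667)) / 5 = 27.3333/5 = 5.4667
  Sample standard deviations s_i = √(s[i,i]):
  s(U) = √(5.1) = 2.2583
  s(V) = √(5.4667) = 2.3381

Step 3 — r_{ij} = s_{ij} / (s_i · s_j):
  r[U,U] = 1 (diagonal).
  r[U,V] = -4.4 / (2.2583 · 2.3381) = -4.4 / 5.2802 = -0.8333
  r[V,V] = 1 (diagonal).

R is symmetric with unit diagonal. Assembling:

R = [[1, -0.8333],
 [-0.8333, 1]]


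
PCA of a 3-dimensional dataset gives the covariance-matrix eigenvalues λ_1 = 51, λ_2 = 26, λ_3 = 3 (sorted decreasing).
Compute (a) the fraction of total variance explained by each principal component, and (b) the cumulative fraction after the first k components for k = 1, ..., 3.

Step 1 — total variance = trace(Sigma) = Σ λ_i = 51 + 26 + 3 = 80.

Step 2 — fraction explained by component i = λ_i / Σ λ:
  PC1: 51/80 = 0.6375
  PC2: 26/80 = 0.325
  PC3: 3/80 = 0.0375

Step 3 — cumulative fraction after k components = (λ_1 + ... + λ_k) / Σ λ:
  k = 1: 51/80 = 0.6375
  k = 2: (51 + 26)/80 = 77/80 = 0.9625
  k = 3: (51 + 26 + 3)/80 = 80/80 = 1

Summary (fraction, with percent):

explained: PC1 0.6375 (63.75%), PC2 0.325 (32.5%), PC3 0.0375 (3.75%);  cumulative: 0.6375, 0.9625, 1


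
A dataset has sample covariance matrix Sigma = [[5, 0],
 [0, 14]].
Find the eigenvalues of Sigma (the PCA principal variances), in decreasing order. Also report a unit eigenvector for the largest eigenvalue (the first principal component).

Step 1 — characteristic polynomial of 2×2 Sigma:
  det(Sigma - λI) = λ² - trace · λ + det = 0.
  trace = 5 + 14 = 19, det = 5·14 - (0)² = 70.
Step 2 — discriminant:
  Δ = trace² - 4·det = 361 - 280 = 81.
Step 3 — eigenvalues:
  λ = (trace ± √Δ)/2 = (19 ± 9)/2,
  λ_1 = 14,  λ_2 = 5.

Step 4 — unit eigenvector for λ_1: Sigma is diagonal, so its eigenvectors are the coordinate axes. λ_1 = 14 is the diagonal entry on the second coordinate axis, hence
  v_1 = (0, 1) (||v_1|| = 1).

λ_1 = 14,  λ_2 = 5;  v_1 ≈ (0, 1)


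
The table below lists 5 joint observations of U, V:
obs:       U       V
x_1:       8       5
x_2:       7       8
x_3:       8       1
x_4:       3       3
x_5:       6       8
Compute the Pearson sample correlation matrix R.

Step 1 — column means:
  mean(U) = (8 + 7 + 8 + 3 + 6) / 5 = 32/5 = 6.4
  mean(V) = (5 + 8 + 1 + 3 + 8) / 5 = 25/5 = 5

Step 2 — sample variances and covariances s[i,j] = (1/(n-1)) · Σ_k (x_{k,i} - mean_i) · (x_{k,j} - mean_j), with n-1 = 4:
  s[U,U] = ((1.6)·(1.6) + (0.6)·(0.6) + (1.6)·(1.6) + (-3.4)·(-3.4) + (-0.4)·(-0.4)) / 4 = 17.2/4 = 4.3
  s[U,V] = ((1.6)·(0) + (0.6)·(3) + (1.6)·(-4) + (-3.4)·(-2) + (-0.4)·(3)) / 4 = 1/4 = 0.25
  s[V,V] = ((0)·(0) + (3)·(3) + (-4)·(-4) + (-2)·(-2) + (3)·(3)) / 4 = 38/4 = 9.5
  Sample standard deviations s_i = √(s[i,i]):
  s(U) = √(4.3) = 2.0736
  s(V) = √(9.5) = 3.0822

Step 3 — r_{ij} = s_{ij} / (s_i · s_j):
  r[U,U] = 1 (diagonal).
  r[U,V] = 0.25 / (2.0736 · 3.0822) = 0.25 / 6.3914 = 0.0391
  r[V,V] = 1 (diagonal).

R is symmetric with unit diagonal. Assembling:

R = [[1, 0.0391],
 [0.0391, 1]]


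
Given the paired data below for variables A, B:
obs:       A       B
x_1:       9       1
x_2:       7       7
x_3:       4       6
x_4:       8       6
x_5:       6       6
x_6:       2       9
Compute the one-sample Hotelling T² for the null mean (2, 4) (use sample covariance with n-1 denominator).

Step 1 — sample mean vector:
  mean(A) = (9 + 7 + 4 + 8 + 6 + 2) / 6 = 36/6 = 6
  mean(B) = (1 + 7 + 6 + 6 + 6 + 9) / 6 = 35/6 = 5.8333
  x̄ = (6, 5.8333),  deviation x̄ - mu_0 = (6, 5.8333) - (2, 4) = (4, 1.8333).

Step 2 — sample covariance matrix, S[i,j] = (1/(n-1)) · Σ_k (x_{k,i} - mean_i) · (x_{k,j} - mean_j), divisor n-1 = 5:
  S[A,A] = ((3)·(3) + (1)·(1) + (-2)·(-2) + (2)·(2) + (0)·(0) + (-4)·(-4)) / 5 = 34/5 = 6.8
  S[A,B] = ((3)·(-4.8333) + (1)·(1.1667) + (-2)·(0.1667) + (2)·(0.1667) + (0)·(0.1667) + (-4)·(3.1667)) / 5 = -26/5 = -5.2
  S[B,B] = ((-4.8333)·(-4.8333) + (1.1667)·(1.1667) + (0.1667)·(0.1667) + (0.1667)·(0.1667) + (0.1667)·(0.1667) + (3.1667)·(3.1667)) / 5 = 34.8333/5 = 6.9667
  S = [[6.8, -5.2],
 [-5.2, 6.9667]].

Step 3 — invert S. det(S) = 6.8·6.9667 - (-5.2)² = 20.3333.
  S^{-1} = (1/det) · [[d, -b], [-b, a]] = [[0.3426, 0.2557],
 [0.2557, 0.3344]].

Step 4 — quadratic form (x̄ - mu_0)^T · S^{-1} · (x̄ - mu_0):
  S^{-1} · (x̄ - mu_0) = (1.8393, 1.6361),
  (x̄ - mu_0)^T · [...] = (4)·(1.8393) + (1.8333)·(1.6361) = 10.3568.

Step 5 — scale by n: T² = 6 · 10.3568 = 62.141.

T² ≈ 62.141


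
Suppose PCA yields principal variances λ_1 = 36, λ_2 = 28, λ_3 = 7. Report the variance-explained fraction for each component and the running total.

Step 1 — total variance = trace(Sigma) = Σ λ_i = 36 + 28 + 7 = 71.

Step 2 — fraction explained by component i = λ_i / Σ λ:
  PC1: 36/71 = 0.507
  PC2: 28/71 = 0.3944
  PC3: 7/71 = 0.0986

Step 3 — cumulative fraction after k components = (λ_1 + ... + λ_k) / Σ λ:
  k = 1: 36/71 = 0.507
  k = 2: (36 + 28)/71 = 64/71 = 0.9014
  k = 3: (36 + 28 + 7)/71 = 71/71 = 1

Summary (fraction, with percent):

explained: PC1 0.507 (50.7%), PC2 0.3944 (39.44%), PC3 0.0986 (9.86%);  cumulative: 0.507, 0.9014, 1


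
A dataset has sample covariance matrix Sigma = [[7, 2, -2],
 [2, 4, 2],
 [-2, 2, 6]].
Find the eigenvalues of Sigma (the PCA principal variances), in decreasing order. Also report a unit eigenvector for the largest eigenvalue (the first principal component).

Step 1 — characteristic polynomial p(λ) = det(λI - Sigma) = λ³ - tr·λ² + c_1·λ - det, where tr = trace, c_1 = sum of the principal 2×2 minors, det = det(Sigma):
  tr = 7 + 4 + 6 = 17,
  c_1 = (7·4 - (2)²) + (7·6 - (-2)²) + (4·6 - (2)²) = 24 + 38 + 20 = 82,
  det = 7·(4·6 - (2)²) - (2)·((2)·6 - (2)·(-2)) + (-2)·((2)·(2) - 4·(-2)) = 7·(20) - (2)·(16) + (-2)·(12) = 84.
  So p(λ) = λ³ - 17λ² + 82λ - 84.
Step 2 — look for an integer root (rational root theorem: any rational root is an integer divisor of 84). Testing λ = 7:
  p(7) = 343 - 833 + 574 - 84 = 0  ✓
  Dividing out (λ - 7): p(λ) = (λ - 7)(λ² - 10λ + 12).
Step 3 — remaining eigenvalues from the quadratic λ² - 10λ + 12 = 0:
  Δ = 10² - 4·12 = 100 - 48 = 52,  λ = (10 ± √52)/2 = (10 ± 7.2111)/2 ≈ 8.6056 or 1.3944.
  Sorted: λ_1 = 8.6056,  λ_2 = 7,  λ_3 = 1.3944  (check: sum = 17 = tr ✓).

Step 4 — unit eigenvector for λ_1 ≈ 8.6056: v spans the null space of (Sigma - λ_1 I), whose rows are
  r_1 = (-1.6056, 2, -2),  r_2 = (2, -4.6056, 2),  r_3 = (-2, 2, -2.6056).
  v is orthogonal to every row, so take v ∝ r_1 × r_2 = ((2)·(2) - (-2)·(-4.6056), (-2)·(2) - (-1.6056)·(2), (-1.6056)·(-4.6056) - (2)·(2)) ≈ (-5.2111, -0.7889, 3.3944).
  Rescale (multiply by -1 so the first nonzero entry is positive): u = (5.2111, 0.7889, -3.3944).
  ||u|| = √((5.2111)² + (0.7889)² + (-3.3944)²) = √(39.3002) ≈ 6.269,  v_1 = u/||u|| ≈ (0.8313, 0.1258, -0.5415) (||v_1|| = 1).

λ_1 = 8.6056,  λ_2 = 7,  λ_3 = 1.3944;  v_1 ≈ (0.8313, 0.1258, -0.5415)


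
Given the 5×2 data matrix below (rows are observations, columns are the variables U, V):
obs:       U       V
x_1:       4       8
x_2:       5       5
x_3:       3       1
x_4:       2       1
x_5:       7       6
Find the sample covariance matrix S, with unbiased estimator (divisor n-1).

Step 1 — column means:
  mean(U) = (4 + 5 + 3 + 2 + 7) / 5 = 21/5 = 4.2
  mean(V) = (8 + 5 + 1 + 1 + 6) / 5 = 21/5 = 4.2

Step 2 — sample covariance S[i,j] = (1/(n-1)) · Σ_k (x_{k,i} - mean_i) · (x_{k,j} - mean_j), with n-1 = 4.
  S[U,U] = ((-0.2)·(-0.2) + (0.8)·(0.8) + (-1.2)·(-1.2) + (-2.2)·(-2.2) + (2.8)·(2.8)) / 4 = 14.8/4 = 3.7
  S[U,V] = ((-0.2)·(3.8) + (0.8)·(0.8) + (-1.2)·(-3.2) + (-2.2)·(-3.2) + (2.8)·(1.8)) / 4 = 15.8/4 = 3.95
  S[V,V] = ((3.8)·(3.8) + (0.8)·(0.8) + (-3.2)·(-3.2) + (-3.2)·(-3.2) + (1.8)·(1.8)) / 4 = 38.8/4 = 9.7

S is symmetric (S[j,i] = S[i,j]). Assembling:

S = [[3.7, 3.95],
 [3.95, 9.7]]
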